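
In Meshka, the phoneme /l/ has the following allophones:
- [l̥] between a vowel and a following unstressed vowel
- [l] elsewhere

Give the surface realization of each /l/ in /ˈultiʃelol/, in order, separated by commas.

Occurrence 1 (position 2): no conditioning environment matches → elsewhere allophone [l].
Occurrence 2 (position 7): between a vowel and a following unstressed vowel → [l̥].
Occurrence 3 (position 9): no conditioning environment matches → elsewhere allophone [l].

[l], [l̥], [l]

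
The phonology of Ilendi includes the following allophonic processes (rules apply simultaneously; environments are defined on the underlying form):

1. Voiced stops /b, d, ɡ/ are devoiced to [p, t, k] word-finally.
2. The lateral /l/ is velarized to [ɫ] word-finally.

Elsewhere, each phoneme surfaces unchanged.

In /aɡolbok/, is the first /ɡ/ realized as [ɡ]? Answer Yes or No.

Yes

/ɡ/ (between /a/ and /o/) is in the target of rule 1 but the environment (word-finally) is not met → [ɡ].
The actual realization is [ɡ], which matches [ɡ].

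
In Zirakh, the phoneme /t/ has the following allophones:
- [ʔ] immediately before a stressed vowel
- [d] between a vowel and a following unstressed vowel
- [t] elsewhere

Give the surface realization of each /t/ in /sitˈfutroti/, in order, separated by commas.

Occurrence 1 (position 3): no conditioning environment matches → elsewhere allophone [t].
Occurrence 2 (position 6): no conditioning environment matches → elsewhere allophone [t].
Occurrence 3 (position 9): between a vowel and a following unstressed vowel → [d].

[t], [t], [d]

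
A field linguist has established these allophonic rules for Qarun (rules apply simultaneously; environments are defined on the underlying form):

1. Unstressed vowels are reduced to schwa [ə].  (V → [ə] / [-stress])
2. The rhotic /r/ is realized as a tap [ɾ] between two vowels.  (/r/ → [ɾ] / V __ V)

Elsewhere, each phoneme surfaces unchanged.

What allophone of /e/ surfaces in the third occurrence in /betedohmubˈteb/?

[e]

/e/ (between /t/ and /b/) is in the target of rule 1 but the environment (in an unstressed syllable) is not met → [e].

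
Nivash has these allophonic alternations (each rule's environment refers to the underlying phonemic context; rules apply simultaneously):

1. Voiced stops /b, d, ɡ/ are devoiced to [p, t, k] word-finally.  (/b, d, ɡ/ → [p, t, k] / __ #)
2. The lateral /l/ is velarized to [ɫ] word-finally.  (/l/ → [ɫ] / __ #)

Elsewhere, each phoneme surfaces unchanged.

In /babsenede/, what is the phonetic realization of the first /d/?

[d]

/d/ — between /e/ and /e/; rule 1 does not apply here → [d].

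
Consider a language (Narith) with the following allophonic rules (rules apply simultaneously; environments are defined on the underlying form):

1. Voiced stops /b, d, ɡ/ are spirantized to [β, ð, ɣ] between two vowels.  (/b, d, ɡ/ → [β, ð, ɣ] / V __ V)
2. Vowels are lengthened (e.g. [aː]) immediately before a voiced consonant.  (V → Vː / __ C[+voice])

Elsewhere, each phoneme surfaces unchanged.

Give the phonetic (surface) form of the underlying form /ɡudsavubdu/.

/ɡ/ — word-initial; rule 1 does not apply here → [ɡ].
/u/ (between /ɡ/ and /d/) occurs before a voiced consonant → [uː] by rule 2.
/d/ — between /u/ and /s/; rule 1 does not apply here → [d].
/s/ — not in any rule's target class → [s].
Rule 2 applies to /a/ (between /s/ and /v/: before a voiced consonant) → [aː].
/v/ (between /a/ and /u/) is unaffected → [v].
/u/ — between /v/ and /b/, before a voiced consonant — surfaces as [uː] (rule 2).
/b/ (between /u/ and /d/) fails the environment for rule 1, so it stays [b].
/d/ (between /b/ and /u/): rule 1 targets it, but not between two vowels → unchanged [d].
/u/ — word-final; rule 2 does not apply here → [u].

[ɡuːdsaːvuːbdu]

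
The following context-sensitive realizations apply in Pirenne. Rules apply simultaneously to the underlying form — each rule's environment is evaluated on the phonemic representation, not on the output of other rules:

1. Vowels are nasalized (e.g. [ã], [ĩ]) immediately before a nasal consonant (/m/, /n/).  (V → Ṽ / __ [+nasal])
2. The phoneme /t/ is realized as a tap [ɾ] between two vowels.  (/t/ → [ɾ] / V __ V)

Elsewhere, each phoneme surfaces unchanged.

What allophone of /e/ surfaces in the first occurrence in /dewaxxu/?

[e]

/e/ (between /d/ and /w/): rule 1 targets it, but not before a nasal consonant → unchanged [e].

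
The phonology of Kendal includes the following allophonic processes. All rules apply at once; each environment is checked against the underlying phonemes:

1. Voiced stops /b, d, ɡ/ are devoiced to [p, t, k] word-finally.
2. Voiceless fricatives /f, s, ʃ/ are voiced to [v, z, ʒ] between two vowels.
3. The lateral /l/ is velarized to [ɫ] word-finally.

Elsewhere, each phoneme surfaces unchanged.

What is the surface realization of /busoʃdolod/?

/b/ (word-initial) is in the target of rule 1 but the environment (word-finally) is not met → [b].
/u/ — not in any rule's target class → [u].
/s/ — between /u/ and /o/, between two vowels — surfaces as [z] (rule 2).
/o/ (between /s/ and /ʃ/): no rule targets it → [o].
/ʃ/ (between /o/ and /d/) is in the target of rule 2 but the environment (between two vowels) is not met → [ʃ].
/d/ — between /ʃ/ and /o/; rule 1 does not apply here → [d].
/o/ (between /d/ and /l/): no rule targets it → [o].
/l/ (between /o/ and /o/): rule 3 targets it, but not word-finally → unchanged [l].
/o/ stays [o].
Rule 1 applies to /d/ (word-final: word-finally) → [t].

[buzoʃdolot]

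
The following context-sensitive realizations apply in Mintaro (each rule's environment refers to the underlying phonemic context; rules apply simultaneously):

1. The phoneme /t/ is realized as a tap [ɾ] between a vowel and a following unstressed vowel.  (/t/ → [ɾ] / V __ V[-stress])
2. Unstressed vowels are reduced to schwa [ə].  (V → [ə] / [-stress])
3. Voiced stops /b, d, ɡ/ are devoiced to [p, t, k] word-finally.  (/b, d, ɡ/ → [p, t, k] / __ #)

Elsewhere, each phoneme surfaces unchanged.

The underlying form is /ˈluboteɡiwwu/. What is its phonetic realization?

[ˈlubəɾəɡəwwə]

/l/ — not in any rule's target class → [l].
/u/ — between /l/ and /b/; rule 2 does not apply here → [u].
/b/ (between /u/ and /o/): rule 3 targets it, but not word-finally → unchanged [b].
/o/ (between /b/ and /t/) occurs in an unstressed syllable → [ə] by rule 2.
/t/ (between /o/ and /e/): between a vowel and a following unstressed vowel, so rule 1 applies → [ɾ].
Rule 2 applies to /e/ (between /t/ and /ɡ/: in an unstressed syllable) → [ə].
/ɡ/ (between /e/ and /i/): rule 3 targets it, but not word-finally → unchanged [ɡ].
/i/ meets the environment for rule 2 (in an unstressed syllable) → [ə].
/w/ stays [w].
/w/ — not in any rule's target class → [w].
Rule 2 applies to /u/ (word-final: in an unstressed syllable) → [ə].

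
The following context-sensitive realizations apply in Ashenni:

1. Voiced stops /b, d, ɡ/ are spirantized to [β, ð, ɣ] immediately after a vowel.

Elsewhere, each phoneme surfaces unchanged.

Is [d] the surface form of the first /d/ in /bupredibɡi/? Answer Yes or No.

No

Rule 1 applies to /d/ (between /e/ and /i/: immediately after a vowel) → [ð].
The actual realization is [ð], not [d].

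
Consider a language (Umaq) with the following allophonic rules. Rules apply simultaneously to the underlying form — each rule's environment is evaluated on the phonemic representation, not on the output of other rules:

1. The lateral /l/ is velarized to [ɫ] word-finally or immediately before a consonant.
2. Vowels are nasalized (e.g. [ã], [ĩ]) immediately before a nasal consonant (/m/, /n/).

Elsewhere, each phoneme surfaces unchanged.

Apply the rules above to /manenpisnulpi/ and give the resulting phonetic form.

/a/ (between /m/ and /n/): before a nasal consonant, so rule 2 applies → [ã].
/e/ meets the environment for rule 2 (before a nasal consonant) → [ẽ].
/i/ (between /p/ and /s/): rule 2 targets it, but not before a nasal consonant → unchanged [i].
/u/ (between /n/ and /l/) is in the target of rule 2 but the environment (before a nasal consonant) is not met → [u].
/l/ (between /u/ and /p/) occurs word-finally or immediately before a consonant → [ɫ] by rule 1.
/i/ (word-final): rule 2 targets it, but not before a nasal consonant → unchanged [i].

[mãnẽnpisnuɫpi]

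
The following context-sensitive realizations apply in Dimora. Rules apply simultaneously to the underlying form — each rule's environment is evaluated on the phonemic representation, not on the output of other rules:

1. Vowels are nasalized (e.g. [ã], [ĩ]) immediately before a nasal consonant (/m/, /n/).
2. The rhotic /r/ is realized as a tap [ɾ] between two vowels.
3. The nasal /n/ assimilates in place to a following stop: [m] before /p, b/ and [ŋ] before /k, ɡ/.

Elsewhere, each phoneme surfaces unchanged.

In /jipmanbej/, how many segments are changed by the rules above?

Segments that undergo a rule: /a/ → [ã] (rule 1); /n/ → [m] (rule 3).
All other segments surface unchanged.

2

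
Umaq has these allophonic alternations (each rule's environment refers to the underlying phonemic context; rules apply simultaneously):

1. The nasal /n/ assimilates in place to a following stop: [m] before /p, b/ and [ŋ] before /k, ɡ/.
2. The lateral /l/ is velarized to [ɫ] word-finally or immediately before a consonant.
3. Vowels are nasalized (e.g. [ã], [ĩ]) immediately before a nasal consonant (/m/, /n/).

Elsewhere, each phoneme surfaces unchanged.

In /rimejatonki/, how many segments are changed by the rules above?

3

Segments that undergo a rule: /i/ → [ĩ] (rule 3); /o/ → [õ] (rule 3); /n/ → [ŋ] (rule 1).
All other segments surface unchanged.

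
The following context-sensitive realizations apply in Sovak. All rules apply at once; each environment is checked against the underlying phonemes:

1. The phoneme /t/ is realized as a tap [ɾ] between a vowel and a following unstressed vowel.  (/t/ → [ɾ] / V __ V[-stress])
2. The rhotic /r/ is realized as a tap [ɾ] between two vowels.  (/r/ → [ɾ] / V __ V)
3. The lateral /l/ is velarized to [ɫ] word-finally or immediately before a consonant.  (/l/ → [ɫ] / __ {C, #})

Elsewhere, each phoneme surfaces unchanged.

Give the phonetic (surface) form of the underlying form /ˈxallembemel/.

/x/ (word-initial): no rule targets it → [x].
/a/ (between /x/ and /l/) is unaffected → [a].
/l/ (between /a/ and /l/) occurs word-finally or immediately before a consonant → [ɫ] by rule 3.
/l/ — between /l/ and /e/; rule 3 does not apply here → [l].
/e/ (between /l/ and /m/): no rule targets it → [e].
/m/ — not in any rule's target class → [m].
/b/ — not in any rule's target class → [b].
/e/ stays [e].
/m/ — not in any rule's target class → [m].
/e/ stays [e].
/l/ (word-final): word-finally or immediately before a consonant, so rule 3 applies → [ɫ].

[ˈxaɫlembemeɫ]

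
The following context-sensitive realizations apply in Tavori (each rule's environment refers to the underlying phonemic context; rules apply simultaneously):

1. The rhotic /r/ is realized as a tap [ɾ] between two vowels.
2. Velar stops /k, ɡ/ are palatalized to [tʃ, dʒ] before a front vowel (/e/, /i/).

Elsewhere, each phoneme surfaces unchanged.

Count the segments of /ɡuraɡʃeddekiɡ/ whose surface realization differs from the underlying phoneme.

2

Segments that undergo a rule: /r/ → [ɾ] (rule 1); /k/ → [tʃ] (rule 2).
All other segments surface unchanged.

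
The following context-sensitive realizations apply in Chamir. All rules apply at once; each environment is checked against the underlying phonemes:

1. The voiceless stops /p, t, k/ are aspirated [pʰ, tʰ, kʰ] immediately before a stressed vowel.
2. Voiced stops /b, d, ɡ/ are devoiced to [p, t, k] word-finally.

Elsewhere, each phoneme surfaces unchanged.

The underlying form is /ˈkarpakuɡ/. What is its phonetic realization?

/k/ — word-initial, immediately before a stressed vowel — surfaces as [kʰ] (rule 1).
/p/ (between /r/ and /a/) is in the target of rule 1 but the environment (immediately before a stressed vowel) is not met → [p].
/k/ (between /a/ and /u/) is in the target of rule 1 but the environment (immediately before a stressed vowel) is not met → [k].
/ɡ/ — word-final, word-finally — surfaces as [k] (rule 2).

[ˈkʰarpakuk]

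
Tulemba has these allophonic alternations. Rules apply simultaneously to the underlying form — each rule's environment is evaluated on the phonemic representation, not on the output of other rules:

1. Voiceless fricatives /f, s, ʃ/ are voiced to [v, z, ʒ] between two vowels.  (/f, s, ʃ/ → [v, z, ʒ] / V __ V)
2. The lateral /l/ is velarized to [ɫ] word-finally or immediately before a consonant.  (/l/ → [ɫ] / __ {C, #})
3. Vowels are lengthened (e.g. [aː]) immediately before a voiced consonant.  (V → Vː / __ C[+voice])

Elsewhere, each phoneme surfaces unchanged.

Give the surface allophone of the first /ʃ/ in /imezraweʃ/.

/ʃ/ (word-final): rule 1 targets it, but not between two vowels → unchanged [ʃ].

[ʃ]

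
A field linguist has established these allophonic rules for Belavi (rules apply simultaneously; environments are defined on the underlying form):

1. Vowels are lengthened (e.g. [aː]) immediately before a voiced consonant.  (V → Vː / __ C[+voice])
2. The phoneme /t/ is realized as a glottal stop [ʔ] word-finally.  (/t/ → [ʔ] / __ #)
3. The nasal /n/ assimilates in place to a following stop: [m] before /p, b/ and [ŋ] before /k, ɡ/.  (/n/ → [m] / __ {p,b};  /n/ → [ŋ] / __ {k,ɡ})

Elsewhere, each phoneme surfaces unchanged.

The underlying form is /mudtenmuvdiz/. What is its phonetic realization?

/m/ (word-initial): no rule targets it → [m].
/u/ (between /m/ and /d/): before a voiced consonant, so rule 1 applies → [uː].
/d/ — not in any rule's target class → [d].
/t/ (between /d/ and /e/) fails the environment for rule 2, so it stays [t].
/e/ meets the environment for rule 1 (before a voiced consonant) → [eː].
/n/ (between /e/ and /m/) fails the environment for rule 3, so it stays [n].
/m/ stays [m].
/u/ — between /m/ and /v/, before a voiced consonant — surfaces as [uː] (rule 1).
/v/ — not in any rule's target class → [v].
/d/ (between /v/ and /i/) is unaffected → [d].
/i/ — between /d/ and /z/, before a voiced consonant — surfaces as [iː] (rule 1).
/z/ — not in any rule's target class → [z].

[muːdteːnmuːvdiːz]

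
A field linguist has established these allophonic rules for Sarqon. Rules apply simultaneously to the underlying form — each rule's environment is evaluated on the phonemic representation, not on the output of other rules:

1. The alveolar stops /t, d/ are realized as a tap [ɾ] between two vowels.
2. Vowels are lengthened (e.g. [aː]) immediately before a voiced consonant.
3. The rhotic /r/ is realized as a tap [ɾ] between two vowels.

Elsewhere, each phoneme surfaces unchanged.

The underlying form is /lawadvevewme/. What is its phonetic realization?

/l/ (word-initial): no rule targets it → [l].
Rule 2 applies to /a/ (between /l/ and /w/: before a voiced consonant) → [aː].
/w/ — not in any rule's target class → [w].
/a/ (between /w/ and /d/) occurs before a voiced consonant → [aː] by rule 2.
/d/ — between /a/ and /v/; rule 1 does not apply here → [d].
/v/ — not in any rule's target class → [v].
/e/ (between /v/ and /v/) occurs before a voiced consonant → [eː] by rule 2.
/v/ stays [v].
/e/ (between /v/ and /w/): before a voiced consonant, so rule 2 applies → [eː].
/w/ — not in any rule's target class → [w].
/m/ stays [m].
/e/ (word-final): rule 2 targets it, but not before a voiced consonant → unchanged [e].

[laːwaːdveːveːwme]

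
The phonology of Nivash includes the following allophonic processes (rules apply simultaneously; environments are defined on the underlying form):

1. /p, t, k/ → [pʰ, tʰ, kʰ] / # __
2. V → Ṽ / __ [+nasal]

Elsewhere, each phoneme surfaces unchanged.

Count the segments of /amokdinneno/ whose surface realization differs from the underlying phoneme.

Segments that undergo a rule: /a/ → [ã] (rule 2); /i/ → [ĩ] (rule 2); /e/ → [ẽ] (rule 2).
All other segments surface unchanged.

3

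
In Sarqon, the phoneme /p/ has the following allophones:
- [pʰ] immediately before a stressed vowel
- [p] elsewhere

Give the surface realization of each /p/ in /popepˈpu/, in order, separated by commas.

[p], [p], [p], [pʰ]

Occurrence 1 (position 1): no conditioning environment matches → elsewhere allophone [p].
Occurrence 2 (position 3): no conditioning environment matches → elsewhere allophone [p].
Occurrence 3 (position 5): no conditioning environment matches → elsewhere allophone [p].
Occurrence 4 (position 6): immediately before a stressed vowel → [pʰ].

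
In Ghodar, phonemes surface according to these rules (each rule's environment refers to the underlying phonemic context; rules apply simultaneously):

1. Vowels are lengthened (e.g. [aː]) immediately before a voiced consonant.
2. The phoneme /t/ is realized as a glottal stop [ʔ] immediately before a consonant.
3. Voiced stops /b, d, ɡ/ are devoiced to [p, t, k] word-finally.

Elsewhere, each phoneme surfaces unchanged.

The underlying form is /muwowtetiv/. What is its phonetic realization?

/m/ stays [m].
/u/ meets the environment for rule 1 (before a voiced consonant) → [uː].
/w/ (between /u/ and /o/): no rule targets it → [w].
/o/ (between /w/ and /w/): before a voiced consonant, so rule 1 applies → [oː].
/w/ stays [w].
/t/ (between /w/ and /e/): rule 2 targets it, but not immediately before a consonant → unchanged [t].
/e/ (between /t/ and /t/) is in the target of rule 1 but the environment (before a voiced consonant) is not met → [e].
/t/ (between /e/ and /i/): rule 2 targets it, but not immediately before a consonant → unchanged [t].
/i/ — between /t/ and /v/, before a voiced consonant — surfaces as [iː] (rule 1).
/v/ — not in any rule's target class → [v].

[muːwoːwtetiːv]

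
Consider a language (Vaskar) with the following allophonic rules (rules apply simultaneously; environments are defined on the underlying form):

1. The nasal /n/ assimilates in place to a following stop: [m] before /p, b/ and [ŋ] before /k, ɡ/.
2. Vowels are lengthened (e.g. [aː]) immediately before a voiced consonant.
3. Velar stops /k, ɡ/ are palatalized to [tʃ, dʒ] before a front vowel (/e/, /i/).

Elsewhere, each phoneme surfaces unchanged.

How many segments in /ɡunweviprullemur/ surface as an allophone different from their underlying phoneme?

Segments that undergo a rule: /u/ → [uː] (rule 2); /e/ → [eː] (rule 2); /u/ → [uː] (rule 2); /e/ → [eː] (rule 2); /u/ → [uː] (rule 2).
All other segments surface unchanged.

5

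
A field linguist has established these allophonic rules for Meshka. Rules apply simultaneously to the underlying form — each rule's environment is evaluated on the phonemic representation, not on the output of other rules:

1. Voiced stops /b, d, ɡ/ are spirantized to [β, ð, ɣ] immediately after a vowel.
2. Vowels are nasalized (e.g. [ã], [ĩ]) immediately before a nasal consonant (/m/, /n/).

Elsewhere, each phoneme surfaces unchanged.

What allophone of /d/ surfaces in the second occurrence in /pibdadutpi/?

/d/ — between /a/ and /u/, immediately after a vowel — surfaces as [ð] (rule 1).

[ð]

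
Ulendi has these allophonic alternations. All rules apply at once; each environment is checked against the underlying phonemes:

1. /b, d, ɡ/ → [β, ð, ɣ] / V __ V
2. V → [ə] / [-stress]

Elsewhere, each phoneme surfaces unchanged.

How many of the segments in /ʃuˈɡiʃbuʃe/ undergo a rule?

4

Segments that undergo a rule: /u/ → [ə] (rule 2); /ɡ/ → [ɣ] (rule 1); /u/ → [ə] (rule 2); /e/ → [ə] (rule 2).
All other segments surface unchanged.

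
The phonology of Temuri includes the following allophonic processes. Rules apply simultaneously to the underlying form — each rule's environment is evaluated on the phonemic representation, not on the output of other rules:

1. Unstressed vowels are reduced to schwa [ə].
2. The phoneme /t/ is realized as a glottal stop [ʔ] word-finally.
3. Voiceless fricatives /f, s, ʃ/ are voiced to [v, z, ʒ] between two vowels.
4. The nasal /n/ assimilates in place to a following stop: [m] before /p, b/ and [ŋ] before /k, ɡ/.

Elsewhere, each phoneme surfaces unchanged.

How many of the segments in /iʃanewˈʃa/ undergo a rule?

4

Segments that undergo a rule: /i/ → [ə] (rule 1); /ʃ/ → [ʒ] (rule 3); /a/ → [ə] (rule 1); /e/ → [ə] (rule 1).
All other segments surface unchanged.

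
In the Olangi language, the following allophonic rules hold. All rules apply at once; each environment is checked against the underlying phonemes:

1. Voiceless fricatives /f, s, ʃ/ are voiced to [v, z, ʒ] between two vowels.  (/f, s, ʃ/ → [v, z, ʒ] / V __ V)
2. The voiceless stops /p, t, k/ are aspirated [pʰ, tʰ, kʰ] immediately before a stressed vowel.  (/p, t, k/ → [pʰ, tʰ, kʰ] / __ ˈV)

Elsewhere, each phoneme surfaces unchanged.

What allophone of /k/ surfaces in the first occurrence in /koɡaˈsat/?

/k/ — word-initial; rule 2 does not apply here → [k].

[k]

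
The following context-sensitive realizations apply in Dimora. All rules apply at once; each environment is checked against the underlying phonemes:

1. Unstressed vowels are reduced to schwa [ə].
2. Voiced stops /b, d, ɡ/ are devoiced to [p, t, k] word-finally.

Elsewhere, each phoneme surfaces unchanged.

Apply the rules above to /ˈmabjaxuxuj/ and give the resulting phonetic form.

[ˈmabjəxəxəj]

/a/ (between /m/ and /b/): rule 1 targets it, but not in an unstressed syllable → unchanged [a].
/b/ (between /a/ and /j/) fails the environment for rule 2, so it stays [b].
/a/ (between /j/ and /x/) occurs in an unstressed syllable → [ə] by rule 1.
/u/ meets the environment for rule 1 (in an unstressed syllable) → [ə].
Rule 1 applies to /u/ (between /x/ and /j/: in an unstressed syllable) → [ə].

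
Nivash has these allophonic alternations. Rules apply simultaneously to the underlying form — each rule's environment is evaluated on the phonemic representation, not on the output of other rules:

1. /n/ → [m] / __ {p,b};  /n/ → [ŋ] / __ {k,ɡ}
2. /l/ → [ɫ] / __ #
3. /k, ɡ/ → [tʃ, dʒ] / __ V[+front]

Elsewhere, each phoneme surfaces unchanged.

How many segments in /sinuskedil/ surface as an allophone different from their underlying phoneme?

Segments that undergo a rule: /k/ → [tʃ] (rule 3); /l/ → [ɫ] (rule 2).
All other segments surface unchanged.

2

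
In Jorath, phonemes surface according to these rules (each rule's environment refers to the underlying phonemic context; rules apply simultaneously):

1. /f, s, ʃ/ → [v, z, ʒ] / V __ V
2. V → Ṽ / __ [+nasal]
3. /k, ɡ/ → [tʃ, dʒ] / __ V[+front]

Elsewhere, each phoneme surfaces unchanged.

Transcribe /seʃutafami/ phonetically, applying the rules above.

/s/ — word-initial; rule 1 does not apply here → [s].
/e/ (between /s/ and /ʃ/) is in the target of rule 2 but the environment (before a nasal consonant) is not met → [e].
Rule 1 applies to /ʃ/ (between /e/ and /u/: between two vowels) → [ʒ].
/u/ (between /ʃ/ and /t/) fails the environment for rule 2, so it stays [u].
/a/ (between /t/ and /f/) fails the environment for rule 2, so it stays [a].
/f/ meets the environment for rule 1 (between two vowels) → [v].
/a/ — between /f/ and /m/, before a nasal consonant — surfaces as [ã] (rule 2).
/i/ — word-final; rule 2 does not apply here → [i].

[seʒutavãmi]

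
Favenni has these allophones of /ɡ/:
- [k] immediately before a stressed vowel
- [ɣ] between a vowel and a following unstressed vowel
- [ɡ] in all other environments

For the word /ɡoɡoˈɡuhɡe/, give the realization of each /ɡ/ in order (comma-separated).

Occurrence 1 (position 1): no conditioning environment matches → elsewhere allophone [ɡ].
Occurrence 2 (position 3): between a vowel and a following unstressed vowel → [ɣ].
Occurrence 3 (position 5): immediately before a stressed vowel → [k].
Occurrence 4 (position 8): no conditioning environment matches → elsewhere allophone [ɡ].

[ɡ], [ɣ], [k], [ɡ]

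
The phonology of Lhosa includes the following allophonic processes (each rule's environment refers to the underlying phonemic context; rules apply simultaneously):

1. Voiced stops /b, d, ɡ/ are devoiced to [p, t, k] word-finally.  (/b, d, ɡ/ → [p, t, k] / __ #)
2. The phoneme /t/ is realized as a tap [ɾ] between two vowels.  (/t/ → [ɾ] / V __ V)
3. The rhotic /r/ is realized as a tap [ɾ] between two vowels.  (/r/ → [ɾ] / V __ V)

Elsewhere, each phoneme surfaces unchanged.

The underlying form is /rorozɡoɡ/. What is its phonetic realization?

[roɾozɡok]

/r/ (word-initial) is in the target of rule 3 but the environment (between two vowels) is not met → [r].
/o/ stays [o].
/r/ (between /o/ and /o/): between two vowels, so rule 3 applies → [ɾ].
/o/ stays [o].
/z/ (between /o/ and /ɡ/): no rule targets it → [z].
/ɡ/ — between /z/ and /o/; rule 1 does not apply here → [ɡ].
/o/ stays [o].
/ɡ/ — word-final, word-finally — surfaces as [k] (rule 1).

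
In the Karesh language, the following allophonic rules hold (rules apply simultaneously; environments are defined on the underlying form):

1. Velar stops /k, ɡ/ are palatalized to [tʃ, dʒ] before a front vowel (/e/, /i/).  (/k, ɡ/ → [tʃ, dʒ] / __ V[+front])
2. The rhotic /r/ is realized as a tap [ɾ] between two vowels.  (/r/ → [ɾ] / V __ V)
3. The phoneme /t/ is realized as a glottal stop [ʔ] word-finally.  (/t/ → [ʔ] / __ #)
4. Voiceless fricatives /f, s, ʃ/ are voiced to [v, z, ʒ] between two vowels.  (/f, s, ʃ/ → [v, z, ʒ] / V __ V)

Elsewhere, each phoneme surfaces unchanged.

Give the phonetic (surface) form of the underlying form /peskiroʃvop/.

[pestʃiɾoʃvop]

/p/ — not in any rule's target class → [p].
/e/ stays [e].
/s/ (between /e/ and /k/) is in the target of rule 4 but the environment (between two vowels) is not met → [s].
/k/ (between /s/ and /i/) occurs before a front vowel → [tʃ] by rule 1.
/i/ (between /k/ and /r/): no rule targets it → [i].
/r/ (between /i/ and /o/): between two vowels, so rule 2 applies → [ɾ].
/o/ — not in any rule's target class → [o].
/ʃ/ (between /o/ and /v/) is in the target of rule 4 but the environment (between two vowels) is not met → [ʃ].
/v/ — not in any rule's target class → [v].
/o/ (between /v/ and /p/) is unaffected → [o].
/p/ — not in any rule's target class → [p].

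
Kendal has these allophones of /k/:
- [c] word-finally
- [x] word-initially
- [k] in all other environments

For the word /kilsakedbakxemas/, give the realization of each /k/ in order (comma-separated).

[x], [k], [k]

Occurrence 1 (position 1): word-initially → [x].
Occurrence 2 (position 6): no conditioning environment matches → elsewhere allophone [k].
Occurrence 3 (position 11): no conditioning environment matches → elsewhere allophone [k].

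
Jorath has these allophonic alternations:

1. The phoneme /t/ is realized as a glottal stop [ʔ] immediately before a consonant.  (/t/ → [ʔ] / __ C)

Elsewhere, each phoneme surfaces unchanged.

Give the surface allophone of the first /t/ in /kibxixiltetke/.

/t/ (between /l/ and /e/) is in the target of rule 1 but the environment (immediately before a consonant) is not met → [t].

[t]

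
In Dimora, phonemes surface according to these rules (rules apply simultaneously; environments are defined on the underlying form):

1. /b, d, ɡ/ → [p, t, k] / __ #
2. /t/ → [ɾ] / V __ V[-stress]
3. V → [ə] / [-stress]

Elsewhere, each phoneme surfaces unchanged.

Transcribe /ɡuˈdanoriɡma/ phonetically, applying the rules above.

[ɡəˈdanərəɡmə]

/ɡ/ (word-initial) fails the environment for rule 1, so it stays [ɡ].
Rule 3 applies to /u/ (between /ɡ/ and /d/: in an unstressed syllable) → [ə].
/d/ — between /u/ and /a/; rule 1 does not apply here → [d].
/a/ — between /d/ and /n/; rule 3 does not apply here → [a].
/n/ (between /a/ and /o/): no rule targets it → [n].
/o/ meets the environment for rule 3 (in an unstressed syllable) → [ə].
/r/ (between /o/ and /i/): no rule targets it → [r].
/i/ — between /r/ and /ɡ/, in an unstressed syllable — surfaces as [ə] (rule 3).
/ɡ/ — between /i/ and /m/; rule 1 does not apply here → [ɡ].
/m/ (between /ɡ/ and /a/) is unaffected → [m].
/a/ meets the environment for rule 3 (in an unstressed syllable) → [ə].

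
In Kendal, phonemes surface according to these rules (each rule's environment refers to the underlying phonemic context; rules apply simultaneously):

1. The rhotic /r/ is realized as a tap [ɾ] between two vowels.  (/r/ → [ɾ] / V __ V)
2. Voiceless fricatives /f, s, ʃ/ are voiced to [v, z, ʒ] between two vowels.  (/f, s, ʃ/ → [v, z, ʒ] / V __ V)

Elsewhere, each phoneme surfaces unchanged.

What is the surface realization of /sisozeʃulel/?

/s/ (word-initial) fails the environment for rule 2, so it stays [s].
/i/ stays [i].
/s/ (between /i/ and /o/) occurs between two vowels → [z] by rule 2.
/o/ — not in any rule's target class → [o].
/z/ stays [z].
/e/ (between /z/ and /ʃ/): no rule targets it → [e].
/ʃ/ meets the environment for rule 2 (between two vowels) → [ʒ].
/u/ stays [u].
/l/ stays [l].
/e/ — not in any rule's target class → [e].
/l/ stays [l].

[sizozeʒulel]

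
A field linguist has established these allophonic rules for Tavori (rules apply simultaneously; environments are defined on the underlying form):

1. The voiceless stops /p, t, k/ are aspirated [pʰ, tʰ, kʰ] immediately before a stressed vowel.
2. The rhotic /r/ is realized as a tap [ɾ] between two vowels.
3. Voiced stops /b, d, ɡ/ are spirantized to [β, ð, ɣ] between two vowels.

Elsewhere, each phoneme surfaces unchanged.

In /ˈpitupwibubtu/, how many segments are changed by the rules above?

Segments that undergo a rule: /p/ → [pʰ] (rule 1); /b/ → [β] (rule 3).
All other segments surface unchanged.

2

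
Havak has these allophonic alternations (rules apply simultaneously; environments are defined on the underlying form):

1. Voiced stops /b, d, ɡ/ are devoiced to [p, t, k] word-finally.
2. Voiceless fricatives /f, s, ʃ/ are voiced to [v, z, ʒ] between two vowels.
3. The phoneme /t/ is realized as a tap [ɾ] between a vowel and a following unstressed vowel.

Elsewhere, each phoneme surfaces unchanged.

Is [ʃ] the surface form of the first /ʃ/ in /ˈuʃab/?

No

/ʃ/ meets the environment for rule 2 (between two vowels) → [ʒ].
The actual realization is [ʒ], not [ʃ].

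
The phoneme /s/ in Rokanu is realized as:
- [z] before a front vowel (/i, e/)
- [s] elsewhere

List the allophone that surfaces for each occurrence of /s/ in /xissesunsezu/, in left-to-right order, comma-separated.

Occurrence 1 (position 3): no conditioning environment matches → elsewhere allophone [s].
Occurrence 2 (position 4): before a front vowel (/i, e/) → [z].
Occurrence 3 (position 6): no conditioning environment matches → elsewhere allophone [s].
Occurrence 4 (position 9): before a front vowel (/i, e/) → [z].

[s], [z], [s], [z]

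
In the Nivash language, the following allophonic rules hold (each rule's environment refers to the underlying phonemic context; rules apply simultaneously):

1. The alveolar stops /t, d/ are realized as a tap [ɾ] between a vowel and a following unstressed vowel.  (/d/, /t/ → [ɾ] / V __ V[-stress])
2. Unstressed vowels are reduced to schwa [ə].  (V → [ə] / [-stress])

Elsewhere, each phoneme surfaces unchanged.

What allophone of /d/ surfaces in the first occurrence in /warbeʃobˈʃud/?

/d/ (word-final): rule 1 targets it, but not between a vowel and a following unstressed vowel → unchanged [d].

[d]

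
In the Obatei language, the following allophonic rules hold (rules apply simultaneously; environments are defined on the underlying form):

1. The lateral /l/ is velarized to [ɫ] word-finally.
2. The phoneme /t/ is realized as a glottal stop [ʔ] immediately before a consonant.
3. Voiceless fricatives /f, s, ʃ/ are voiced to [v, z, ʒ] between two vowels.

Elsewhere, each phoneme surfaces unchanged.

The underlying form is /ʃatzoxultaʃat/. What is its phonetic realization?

[ʃaʔzoxultaʒat]

/ʃ/ (word-initial) fails the environment for rule 3, so it stays [ʃ].
/a/ stays [a].
/t/ (between /a/ and /z/) occurs immediately before a consonant → [ʔ] by rule 2.
/z/ — not in any rule's target class → [z].
/o/ — not in any rule's target class → [o].
/x/ stays [x].
/u/ (between /x/ and /l/): no rule targets it → [u].
/l/ (between /u/ and /t/) fails the environment for rule 1, so it stays [l].
/t/ — between /l/ and /a/; rule 2 does not apply here → [t].
/a/ — not in any rule's target class → [a].
Rule 3 applies to /ʃ/ (between /a/ and /a/: between two vowels) → [ʒ].
/a/ stays [a].
/t/ (word-final) fails the environment for rule 2, so it stays [t].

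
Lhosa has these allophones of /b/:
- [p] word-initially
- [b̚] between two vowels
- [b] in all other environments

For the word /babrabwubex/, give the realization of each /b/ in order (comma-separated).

[p], [b], [b], [b̚]

Occurrence 1 (position 1): word-initially → [p].
Occurrence 2 (position 3): no conditioning environment matches → elsewhere allophone [b].
Occurrence 3 (position 6): no conditioning environment matches → elsewhere allophone [b].
Occurrence 4 (position 9): between two vowels → [b̚].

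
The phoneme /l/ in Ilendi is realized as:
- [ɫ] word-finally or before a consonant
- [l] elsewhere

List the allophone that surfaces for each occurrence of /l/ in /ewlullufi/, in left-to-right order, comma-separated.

Occurrence 1 (position 3): no conditioning environment matches → elsewhere allophone [l].
Occurrence 2 (position 5): word-finally or before a consonant → [ɫ].
Occurrence 3 (position 6): no conditioning environment matches → elsewhere allophone [l].

[l], [ɫ], [l]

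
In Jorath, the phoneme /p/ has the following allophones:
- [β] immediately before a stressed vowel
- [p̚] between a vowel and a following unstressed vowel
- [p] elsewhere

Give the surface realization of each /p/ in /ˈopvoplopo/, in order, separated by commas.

[p], [p], [p̚]

Occurrence 1 (position 2): no conditioning environment matches → elsewhere allophone [p].
Occurrence 2 (position 5): no conditioning environment matches → elsewhere allophone [p].
Occurrence 3 (position 8): between a vowel and a following unstressed vowel → [p̚].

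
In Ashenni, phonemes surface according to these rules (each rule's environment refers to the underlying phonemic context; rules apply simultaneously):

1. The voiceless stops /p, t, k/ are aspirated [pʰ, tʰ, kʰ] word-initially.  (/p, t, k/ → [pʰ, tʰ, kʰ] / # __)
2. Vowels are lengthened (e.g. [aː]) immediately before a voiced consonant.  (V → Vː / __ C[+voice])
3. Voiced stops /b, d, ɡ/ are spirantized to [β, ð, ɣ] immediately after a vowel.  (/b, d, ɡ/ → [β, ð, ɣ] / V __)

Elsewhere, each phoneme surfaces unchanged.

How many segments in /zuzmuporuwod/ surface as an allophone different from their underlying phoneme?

Segments that undergo a rule: /u/ → [uː] (rule 2); /o/ → [oː] (rule 2); /u/ → [uː] (rule 2); /o/ → [oː] (rule 2); /d/ → [ð] (rule 3).
All other segments surface unchanged.

5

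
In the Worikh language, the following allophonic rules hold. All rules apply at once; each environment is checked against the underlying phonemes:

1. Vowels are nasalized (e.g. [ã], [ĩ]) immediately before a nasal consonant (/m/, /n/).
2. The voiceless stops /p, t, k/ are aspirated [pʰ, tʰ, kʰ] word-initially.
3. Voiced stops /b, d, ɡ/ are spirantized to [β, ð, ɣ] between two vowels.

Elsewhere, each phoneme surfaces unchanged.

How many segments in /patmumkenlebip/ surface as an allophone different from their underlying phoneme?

4

Segments that undergo a rule: /p/ → [pʰ] (rule 2); /u/ → [ũ] (rule 1); /e/ → [ẽ] (rule 1); /b/ → [β] (rule 3).
All other segments surface unchanged.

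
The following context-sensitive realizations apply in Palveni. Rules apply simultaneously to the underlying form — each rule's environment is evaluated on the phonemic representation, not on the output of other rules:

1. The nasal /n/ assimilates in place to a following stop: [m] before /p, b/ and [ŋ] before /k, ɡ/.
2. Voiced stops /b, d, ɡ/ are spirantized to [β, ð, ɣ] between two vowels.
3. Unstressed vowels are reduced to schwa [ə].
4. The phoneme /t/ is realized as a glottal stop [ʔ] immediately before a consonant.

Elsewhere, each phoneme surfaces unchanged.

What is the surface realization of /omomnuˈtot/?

/o/ — word-initial, in an unstressed syllable — surfaces as [ə] (rule 3).
/o/ (between /m/ and /m/): in an unstressed syllable, so rule 3 applies → [ə].
/n/ (between /m/ and /u/): rule 1 targets it, but not before a labial or velar stop → unchanged [n].
/u/ meets the environment for rule 3 (in an unstressed syllable) → [ə].
/t/ (between /u/ and /o/): rule 4 targets it, but not immediately before a consonant → unchanged [t].
/o/ (between /t/ and /t/) fails the environment for rule 3, so it stays [o].
/t/ (word-final) is in the target of rule 4 but the environment (immediately before a consonant) is not met → [t].

[əməmnəˈtot]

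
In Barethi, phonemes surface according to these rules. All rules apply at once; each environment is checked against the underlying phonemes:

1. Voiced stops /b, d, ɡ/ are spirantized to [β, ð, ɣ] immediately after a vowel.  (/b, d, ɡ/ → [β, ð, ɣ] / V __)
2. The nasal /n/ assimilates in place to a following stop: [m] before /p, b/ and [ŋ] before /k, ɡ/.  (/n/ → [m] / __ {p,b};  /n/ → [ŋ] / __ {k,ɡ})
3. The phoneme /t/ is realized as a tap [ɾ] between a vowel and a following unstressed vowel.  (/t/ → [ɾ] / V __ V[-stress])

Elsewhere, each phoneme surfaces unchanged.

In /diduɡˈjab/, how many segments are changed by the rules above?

3

Segments that undergo a rule: /d/ → [ð] (rule 1); /ɡ/ → [ɣ] (rule 1); /b/ → [β] (rule 1).
All other segments surface unchanged.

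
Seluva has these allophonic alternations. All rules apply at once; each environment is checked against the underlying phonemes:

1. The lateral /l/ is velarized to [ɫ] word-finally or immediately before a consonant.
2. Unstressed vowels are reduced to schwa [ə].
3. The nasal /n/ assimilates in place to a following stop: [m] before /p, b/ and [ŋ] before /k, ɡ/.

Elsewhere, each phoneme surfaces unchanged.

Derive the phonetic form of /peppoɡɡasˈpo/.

[pəppəɡɡəsˈpo]

/p/ — not in any rule's target class → [p].
/e/ meets the environment for rule 2 (in an unstressed syllable) → [ə].
/p/ — not in any rule's target class → [p].
/p/ — not in any rule's target class → [p].
/o/ (between /p/ and /ɡ/) occurs in an unstressed syllable → [ə] by rule 2.
/ɡ/ stays [ɡ].
/ɡ/ (between /ɡ/ and /a/) is unaffected → [ɡ].
/a/ meets the environment for rule 2 (in an unstressed syllable) → [ə].
/s/ (between /a/ and /p/): no rule targets it → [s].
/p/ — not in any rule's target class → [p].
/o/ — word-final; rule 2 does not apply here → [o].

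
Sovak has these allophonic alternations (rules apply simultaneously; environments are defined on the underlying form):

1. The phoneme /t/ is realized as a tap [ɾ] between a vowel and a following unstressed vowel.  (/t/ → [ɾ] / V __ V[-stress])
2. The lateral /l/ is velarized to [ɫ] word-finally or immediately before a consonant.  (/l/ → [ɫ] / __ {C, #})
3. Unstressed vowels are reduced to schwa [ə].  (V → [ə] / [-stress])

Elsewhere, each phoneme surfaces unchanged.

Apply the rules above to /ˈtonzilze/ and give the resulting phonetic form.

[ˈtonzəɫzə]

/t/ (word-initial) fails the environment for rule 1, so it stays [t].
/o/ (between /t/ and /n/): rule 3 targets it, but not in an unstressed syllable → unchanged [o].
/n/ (between /o/ and /z/): no rule targets it → [n].
/z/ (between /n/ and /i/) is unaffected → [z].
/i/ meets the environment for rule 3 (in an unstressed syllable) → [ə].
Rule 2 applies to /l/ (between /i/ and /z/: word-finally or immediately before a consonant) → [ɫ].
/z/ (between /l/ and /e/): no rule targets it → [z].
/e/ (word-final) occurs in an unstressed syllable → [ə] by rule 3.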